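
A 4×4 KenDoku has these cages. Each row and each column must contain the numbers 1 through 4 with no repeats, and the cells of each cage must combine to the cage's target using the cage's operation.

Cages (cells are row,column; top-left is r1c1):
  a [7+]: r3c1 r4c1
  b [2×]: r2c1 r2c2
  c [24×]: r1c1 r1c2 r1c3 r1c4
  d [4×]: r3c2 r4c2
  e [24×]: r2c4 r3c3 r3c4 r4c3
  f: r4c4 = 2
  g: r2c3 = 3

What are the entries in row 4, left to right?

Cage g is given, so r2c3 = 3.
Cage f is a single given cell; hence r4c4 = 2.
The 4 cells of cage e must have product 24, so r3c3 = 2.
Cage e needs product 24, so r3c4 = 3.
Row 3 now contains 3, which forces r3c1 = 4.
4 is placed in row 3; hence r3c2 = 1.
Cage a needs two cells with sum 7, which forces r4c1 = 3.
1 is placed in column 2, which forces r4c2 = 4.
Row 4 now contains 4, leaving r4c3 = 1.
3 is placed in column 1, so r1c1 = 2.
Cage c has product 24, so r1c2 = 3.
1 is placed in column 3, leaving r1c3 = 4.
Cage c has product 24, which forces r1c4 = 1.
Cage b needs two cells with product 2; hence r2c1 = 1.
1 is placed in column 2, leaving r2c2 = 2.
Cage e needs product 24, so r2c4 = 4.
Completed grid: 2 3 4 1 / 1 2 3 4 / 4 1 2 3 / 3 4 1 2.

3 4 1 2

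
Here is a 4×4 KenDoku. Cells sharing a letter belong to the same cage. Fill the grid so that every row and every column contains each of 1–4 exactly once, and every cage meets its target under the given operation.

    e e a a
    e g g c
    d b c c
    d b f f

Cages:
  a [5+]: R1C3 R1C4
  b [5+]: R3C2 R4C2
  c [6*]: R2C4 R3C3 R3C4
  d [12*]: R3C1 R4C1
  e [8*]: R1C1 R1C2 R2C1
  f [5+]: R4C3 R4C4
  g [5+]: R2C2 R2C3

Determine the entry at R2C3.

4

Cage e has product 8; hence R1C2 = 4.
In row 1, 1 can only go at R1C1, so R1C1 = 1.
1 is placed in column 1, so R2C1 = 2.
The two cells of cage g must have sum 5, which forces R2C2 = 1.
Cage g needs two cells with sum 5, which forces R2C3 = 4.
1 is placed in row 2, leaving R2C4 = 3.
Cage a needs two cells with sum 5; hence R1C3 = 3.
Column 4 now contains 3, so R1C4 = 2.
2 is placed in column 4, leaving R3C4 = 1.
Column 3 already has 3, leaving R4C3 = 1.
2 is placed in column 4, so R4C4 = 4.
The two cells of cage d must have product 12, leaving R3C1 = 4.
1 is placed in row 3, so R3C3 = 2.
Row 4 already has 4, so R4C1 = 3.
3 is placed in row 4, so R4C2 = 2.
Row 3 now contains 2, so R3C2 = 3.
The full grid is 1 4 3 2 / 2 1 4 3 / 4 3 2 1 / 3 2 1 4.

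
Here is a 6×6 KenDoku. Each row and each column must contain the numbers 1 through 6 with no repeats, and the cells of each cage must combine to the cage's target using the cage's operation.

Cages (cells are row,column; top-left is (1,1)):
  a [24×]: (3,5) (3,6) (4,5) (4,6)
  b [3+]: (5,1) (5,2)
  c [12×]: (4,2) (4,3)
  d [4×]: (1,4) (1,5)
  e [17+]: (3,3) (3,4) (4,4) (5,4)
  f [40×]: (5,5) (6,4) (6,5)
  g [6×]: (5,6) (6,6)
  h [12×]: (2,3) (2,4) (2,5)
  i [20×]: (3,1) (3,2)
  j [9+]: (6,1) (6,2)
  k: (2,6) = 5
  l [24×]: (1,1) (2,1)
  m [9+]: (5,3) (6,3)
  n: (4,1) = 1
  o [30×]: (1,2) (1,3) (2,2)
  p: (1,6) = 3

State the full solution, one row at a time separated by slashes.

Cage p is given, so (1,6) = 3.
K is a freebie, leaving (2,6) = 5.
Cage n is given; hence (4,1) = 1.
Column 1 now contains 1, so (5,1) = 2.
2 is placed in row 5; hence (5,2) = 1.
Row 5 already has 1, so (5,6) = 6.
Cage g's pair has product 6, so (6,6) = 1.
Cage a needs product 24, leaving (3,5) = 1.
Cage a has product 24; hence (4,5) = 3.
The two cells of cage d must have product 4, leaving (1,4) = 1.
Column 5 now contains 1, so (1,5) = 4.
4 is placed in column 5; hence (5,5) = 5.
Column 5 already has 5, which forces (6,5) = 2.
4 is placed in row 1, so (1,1) = 6.
Cage l needs two cells with product 24, so (2,1) = 4.
The 3 cells of cage o must have product 30, leaving (2,2) = 3.
Cage h needs product 12, leaving (2,3) = 1.
Cage h has product 12, so (2,4) = 2.
Column 5 now contains 2; hence (2,5) = 6.
Column 1 now contains 4, which forces (3,1) = 5.
5 is placed in row 3, which forces (3,2) = 4.
Row 3 already has 4, leaving (3,6) = 2.
Column 6 now contains 2, leaving (4,6) = 4.
Column 1 now contains 5; hence (6,1) = 3.
Cage f needs product 40; hence (6,4) = 4.
Cage e needs sum 17, which forces (3,3) = 3.
Cage e has sum 17; hence (3,4) = 6.
Cage e has sum 17; hence (4,4) = 5.
3 is placed in column 3, which forces (5,3) = 4.
Column 4 now contains 4, so (5,4) = 3.
The two cells of cage j must have sum 9, which forces (6,2) = 6.
6 is placed in row 6; hence (6,3) = 5.
The 3 cells of cage o must have product 30; hence (1,2) = 5.
5 is placed in column 3, leaving (1,3) = 2.
6 is placed in column 2, which forces (4,2) = 2.
The two cells of cage c must have product 12, so (4,3) = 6.

6 5 2 1 4 3 / 4 3 1 2 6 5 / 5 4 3 6 1 2 / 1 2 6 5 3 4 / 2 1 4 3 5 6 / 3 6 5 4 2 1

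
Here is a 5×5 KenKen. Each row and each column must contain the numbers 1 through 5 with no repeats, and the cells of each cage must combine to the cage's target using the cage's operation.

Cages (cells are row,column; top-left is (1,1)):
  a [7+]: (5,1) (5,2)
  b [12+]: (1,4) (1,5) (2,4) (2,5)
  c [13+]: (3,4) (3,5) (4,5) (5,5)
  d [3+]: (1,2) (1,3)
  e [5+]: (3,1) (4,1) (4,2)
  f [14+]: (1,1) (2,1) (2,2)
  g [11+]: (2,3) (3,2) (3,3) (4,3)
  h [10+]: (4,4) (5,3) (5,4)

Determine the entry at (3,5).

1

The 3 cells of cage f must have sum 14, so (1,1) = 5.
The 3 cells of cage f must have sum 14; hence (2,1) = 4.
Cage f needs sum 14, which forces (2,2) = 5.
Cage a needs two cells with sum 7, leaving (5,1) = 3.
The two cells of cage a must have sum 7, leaving (5,2) = 4.
The 3 cells of cage e must have sum 5, which forces (3,1) = 2.
Column 1 now contains 3, which forces (4,1) = 1.
Cage e has sum 5, so (4,2) = 2.
Column 2 already has 2, so (1,2) = 1.
Cage d needs two cells with sum 3; hence (1,3) = 2.
1 is placed in column 2, which forces (3,2) = 3.
In row 2, 1 can only go at (2,3), so (2,3) = 1.
1 is placed in column 3, leaving (3,3) = 4.
Cage g has sum 11, which forces (4,3) = 3.
3 is placed in row 4; hence (4,4) = 4.
3 is placed in row 4, so (4,5) = 5.
1 is placed in column 3, so (5,3) = 5.
4 is placed in column 4, so (1,4) = 3.
Cage b needs sum 12, so (1,5) = 4.
Cage b has sum 12, so (2,4) = 2.
Cage b needs sum 12, which forces (2,5) = 3.
The 4 cells of cage c must have sum 13, leaving (3,4) = 5.
Column 5 already has 5; hence (3,5) = 1.
Cage h has sum 10, so (5,4) = 1.
The 4 cells of cage c must have sum 13, so (5,5) = 2.
Filled in: 5 1 2 3 4 / 4 5 1 2 3 / 2 3 4 5 1 / 1 2 3 4 5 / 3 4 5 1 2.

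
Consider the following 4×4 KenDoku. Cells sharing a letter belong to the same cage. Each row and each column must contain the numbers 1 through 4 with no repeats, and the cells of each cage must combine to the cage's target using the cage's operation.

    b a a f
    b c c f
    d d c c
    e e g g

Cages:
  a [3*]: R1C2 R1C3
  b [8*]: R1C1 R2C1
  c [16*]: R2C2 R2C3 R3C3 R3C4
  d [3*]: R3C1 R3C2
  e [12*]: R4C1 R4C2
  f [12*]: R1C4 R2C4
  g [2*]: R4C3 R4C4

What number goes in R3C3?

Row 1 needs a 2, and only R1C1 is open for it.
2 is placed in column 1; hence R2C1 = 4.
Row 2 now contains 4, leaving R2C4 = 3.
Column 1 already has 4, so R4C1 = 3.
Row 4 already has 3, leaving R4C2 = 4.
3 is placed in column 4; hence R1C4 = 4.
Column 1 already has 3, which forces R3C1 = 1.
Cage d's pair has product 3, leaving R3C2 = 3.
4 is placed in column 4, so R3C4 = 2.
2 is placed in column 4, leaving R4C4 = 1.
Column 2 now contains 3, leaving R1C2 = 1.
Cage a needs two cells with product 3, which forces R1C3 = 3.
1 is placed in column 2, leaving R2C2 = 2.
Row 2 now contains 2, so R2C3 = 1.
2 is placed in row 3; hence R3C3 = 4.
1 is placed in row 4, so R4C3 = 2.
Filled in: 2 1 3 4 / 4 2 1 3 / 1 3 4 2 / 3 4 2 1.

4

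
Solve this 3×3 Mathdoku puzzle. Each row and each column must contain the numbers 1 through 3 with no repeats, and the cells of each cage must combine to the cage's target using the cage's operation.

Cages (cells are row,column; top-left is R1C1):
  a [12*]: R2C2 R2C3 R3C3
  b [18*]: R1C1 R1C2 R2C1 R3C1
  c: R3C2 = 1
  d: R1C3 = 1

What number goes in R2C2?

Cage b needs product 18, leaving R1C2 = 3.
Cage d is given; hence R1C3 = 1.
Cage a needs product 12, so R2C2 = 2.
Cage a has product 12, leaving R2C3 = 3.
C is a freebie, which forces R3C2 = 1.
Cage a needs product 12, so R3C3 = 2.
Row 1 now contains 1, so R1C1 = 2.
Row 2 already has 3; hence R2C1 = 1.
Row 3 now contains 2, leaving R3C1 = 3.
The full grid is 2 3 1 / 1 2 3 / 3 1 2.

2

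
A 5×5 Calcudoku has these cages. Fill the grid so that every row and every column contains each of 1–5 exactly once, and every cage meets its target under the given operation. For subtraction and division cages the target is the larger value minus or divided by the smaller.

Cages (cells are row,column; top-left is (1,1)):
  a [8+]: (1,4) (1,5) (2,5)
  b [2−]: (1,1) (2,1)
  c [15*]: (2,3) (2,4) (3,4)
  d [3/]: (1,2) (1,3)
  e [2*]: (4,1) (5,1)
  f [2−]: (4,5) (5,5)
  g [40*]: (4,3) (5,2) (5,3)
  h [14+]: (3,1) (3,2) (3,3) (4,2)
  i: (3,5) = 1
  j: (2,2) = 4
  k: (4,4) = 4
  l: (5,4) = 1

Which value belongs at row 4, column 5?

J is a freebie, which forces (2,2) = 4.
Cage i is a single given cell; hence (3,5) = 1.
Cage k is given, so (4,4) = 4.
L is a freebie; hence (5,4) = 1.
Cage c has product 15, which forces (2,3) = 1.
Cage e needs two cells with product 2, so (4,1) = 1.
1 is placed in row 5, leaving (5,1) = 2.
2 is placed in row 5, so (5,2) = 5.
The 3 cells of cage g must have product 40, which forces (5,3) = 4.
Row 5 already has 4, which forces (5,5) = 3.
Cage d's pair has quotient 3, so (1,2) = 1.
1 is placed in column 3, so (1,3) = 3.
Cage a needs sum 8, leaving (1,4) = 2.
Cage a has sum 8, which forces (1,5) = 4.
Column 5 already has 3, leaving (2,5) = 2.
Cage h has sum 14, which forces (3,1) = 4.
The 4 cells of cage h must have sum 14, leaving (3,3) = 5.
Row 3 already has 5, leaving (3,4) = 3.
Cage g has product 40; hence (4,3) = 2.
The two cells of cage f must have difference 2, which forces (4,5) = 5.
3 is placed in row 1, leaving (1,1) = 5.
The two cells of cage b must have difference 2, leaving (2,1) = 3.
3 is placed in column 4, leaving (2,4) = 5.
Row 3 now contains 3, so (3,2) = 2.
2 is placed in row 4, leaving (4,2) = 3.
The full grid is 5 1 3 2 4 / 3 4 1 5 2 / 4 2 5 3 1 / 1 3 2 4 5 / 2 5 4 1 3.

5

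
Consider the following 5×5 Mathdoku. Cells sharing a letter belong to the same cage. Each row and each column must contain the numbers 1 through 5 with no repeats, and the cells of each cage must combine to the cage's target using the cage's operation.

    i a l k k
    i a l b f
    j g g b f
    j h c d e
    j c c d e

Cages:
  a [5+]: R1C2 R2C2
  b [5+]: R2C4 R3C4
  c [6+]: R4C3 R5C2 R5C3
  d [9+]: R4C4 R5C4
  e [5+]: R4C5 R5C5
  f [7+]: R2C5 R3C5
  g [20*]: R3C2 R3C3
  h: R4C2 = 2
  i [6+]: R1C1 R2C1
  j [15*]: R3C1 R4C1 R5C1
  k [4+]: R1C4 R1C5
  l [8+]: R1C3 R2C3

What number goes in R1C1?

2

Cage h is given; hence R4C2 = 2.
Row 1 needs a 2, and only R1C1 is open for it.
Cage i needs two cells with sum 6, leaving R2C1 = 4.
Row 2 now contains 4, leaving R2C2 = 1.
1 is placed in column 2, so R5C2 = 3.
1 is placed in column 2, so R1C2 = 4.
Column 2 already has 4, which forces R3C2 = 5.
Row 3 now contains 5, so R3C3 = 4.
4 is placed in row 3, which forces R3C5 = 2.
Cage c has sum 6, leaving R4C3 = 1.
The 3 cells of cage c must have sum 6, leaving R5C3 = 2.
The two cells of cage b must have sum 5, so R2C4 = 2.
The two cells of cage f must have sum 7, which forces R2C5 = 5.
Row 3 already has 2, leaving R3C4 = 3.
The two cells of cage e must have sum 5, so R4C5 = 4.
The two cells of cage e must have sum 5, which forces R5C5 = 1.
The two cells of cage l must have sum 8; hence R1C3 = 5.
Column 4 now contains 3, leaving R1C4 = 1.
1 is placed in column 5, which forces R1C5 = 3.
5 is placed in row 2, which forces R2C3 = 3.
Row 3 now contains 3, which forces R3C1 = 1.
Cage j has product 15, leaving R4C1 = 3.
Row 4 now contains 4; hence R4C4 = 5.
Row 5 already has 1, leaving R5C1 = 5.
Cage d's pair has sum 9, so R5C4 = 4.
The full grid is 2 4 5 1 3 / 4 1 3 2 5 / 1 5 4 3 2 / 3 2 1 5 4 / 5 3 2 4 1.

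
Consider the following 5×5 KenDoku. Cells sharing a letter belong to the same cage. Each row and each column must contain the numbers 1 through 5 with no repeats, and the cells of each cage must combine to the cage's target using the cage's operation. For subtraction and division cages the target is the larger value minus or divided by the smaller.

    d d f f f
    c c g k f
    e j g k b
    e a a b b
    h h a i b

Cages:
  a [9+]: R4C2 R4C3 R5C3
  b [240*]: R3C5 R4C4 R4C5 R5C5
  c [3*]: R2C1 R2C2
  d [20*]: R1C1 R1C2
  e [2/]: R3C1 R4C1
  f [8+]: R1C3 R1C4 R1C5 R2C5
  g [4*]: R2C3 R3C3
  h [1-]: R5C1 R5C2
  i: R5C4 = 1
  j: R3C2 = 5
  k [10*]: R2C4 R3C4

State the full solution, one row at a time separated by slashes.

5 4 2 3 1 / 1 3 4 5 2 / 4 5 1 2 3 / 2 1 3 4 5 / 3 2 5 1 4

J is a freebie, so R3C2 = 5.
Row 3 already has 5; hence R3C4 = 2.
Cage b has product 240, so R4C4 = 4.
Cage i is given; hence R5C4 = 1.
The two cells of cage d must have product 20, which forces R1C1 = 5.
Column 2 already has 5; hence R1C2 = 4.
Cage f needs sum 8, which forces R1C3 = 2.
Column 4 already has 1, leaving R1C4 = 3.
Cage f has sum 8, so R1C5 = 1.
Column 4 already has 2, leaving R2C4 = 5.
Cage f needs sum 8, so R2C5 = 2.
The two cells of cage e must have quotient 2, which forces R4C1 = 2.
Row 2 needs a 4, and only R2C3 is open for it.
4 is placed in column 3; hence R3C3 = 1.
Row 3 now contains 1, leaving R3C1 = 4.
4 is placed in row 3, so R3C5 = 3.
Cage a needs sum 9, leaving R4C2 = 1.
Column 5 already has 3, so R4C5 = 5.
Column 1 already has 4, leaving R5C1 = 3.
Row 5 now contains 3, leaving R5C2 = 2.
Row 5 now contains 3; hence R5C3 = 5.
Column 5 now contains 5; hence R5C5 = 4.
Column 1 already has 3, so R2C1 = 1.
Column 2 now contains 1, leaving R2C2 = 3.
Row 4 already has 5, so R4C3 = 3.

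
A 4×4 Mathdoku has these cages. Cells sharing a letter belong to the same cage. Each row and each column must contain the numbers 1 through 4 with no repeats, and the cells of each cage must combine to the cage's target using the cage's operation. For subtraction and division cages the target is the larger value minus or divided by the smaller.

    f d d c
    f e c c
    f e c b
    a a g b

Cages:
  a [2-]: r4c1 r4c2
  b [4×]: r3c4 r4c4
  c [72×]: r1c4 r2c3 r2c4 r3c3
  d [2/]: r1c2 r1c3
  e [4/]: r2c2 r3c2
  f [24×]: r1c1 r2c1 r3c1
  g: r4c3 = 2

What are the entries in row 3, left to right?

2 4 3 1

Cage g is a single given cell, leaving r4c3 = 2.
Cage d needs two cells with quotient 2, which forces r1c2 = 2.
Row 1 already has 2, which forces r1c4 = 3.
Column 4 now contains 3, so r2c4 = 2.
Row 1 now contains 3; hence r1c1 = 4.
Row 1 already has 4; hence r1c3 = 1.
The 3 cells of cage f must have product 24, which forces r2c1 = 3.
Row 2 already has 3, leaving r2c3 = 4.
Cage f has product 24; hence r3c1 = 2.
Column 3 already has 4; hence r3c3 = 3.
3 is placed in column 1, which forces r4c1 = 1.
Row 4 already has 1, leaving r4c2 = 3.
Row 4 already has 1, which forces r4c4 = 4.
Row 2 already has 4, which forces r2c2 = 1.
The two cells of cage e must have quotient 4; hence r3c2 = 4.
Column 4 now contains 4, which forces r3c4 = 1.
Completed grid: 4 2 1 3 / 3 1 4 2 / 2 4 3 1 / 1 3 2 4.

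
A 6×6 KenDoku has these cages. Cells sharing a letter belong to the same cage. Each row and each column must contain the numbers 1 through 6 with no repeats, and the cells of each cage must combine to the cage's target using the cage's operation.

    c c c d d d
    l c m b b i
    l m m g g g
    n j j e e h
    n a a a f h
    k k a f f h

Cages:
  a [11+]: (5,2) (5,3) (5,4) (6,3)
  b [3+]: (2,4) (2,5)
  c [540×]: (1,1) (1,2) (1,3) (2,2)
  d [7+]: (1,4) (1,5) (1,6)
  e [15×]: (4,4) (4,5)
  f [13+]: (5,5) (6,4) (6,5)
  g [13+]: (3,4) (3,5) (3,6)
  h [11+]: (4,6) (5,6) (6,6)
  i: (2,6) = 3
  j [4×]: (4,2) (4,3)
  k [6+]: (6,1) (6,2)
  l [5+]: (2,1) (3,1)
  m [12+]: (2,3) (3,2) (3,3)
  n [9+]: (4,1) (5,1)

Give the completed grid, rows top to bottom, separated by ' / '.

5 3 6 2 4 1 / 4 6 5 1 2 3 / 1 5 2 4 3 6 / 6 1 4 3 5 2 / 3 2 1 5 6 4 / 2 4 3 6 1 5

Cage c has product 540, leaving (2,2) = 6.
I is a freebie; hence (2,6) = 3.
The only place for 5 in row 2 is (2,3).
The only place for 4 in row 2 is (2,1).
Cage l's pair has sum 5, so (3,1) = 1.
In row 4, 2 can only go at (4,6), so (4,6) = 2.
In row 4, 6 can only go at (4,1), so (4,1) = 6.
Cage c needs product 540, leaving (1,3) = 6.
Column 1 now contains 6, which forces (5,1) = 3.
Column 1 already has 3, leaving (1,1) = 5.
Cage c needs product 540, so (1,2) = 3.
5 is placed in column 1, leaving (6,1) = 2.
The two cells of cage k must have sum 6, leaving (6,2) = 4.
Row 6 now contains 4, leaving (6,6) = 5.
4 is placed in column 2, which forces (3,2) = 5.
Cage m has sum 12, which forces (3,3) = 2.
4 is placed in column 2, which forces (4,2) = 1.
The two cells of cage j must have product 4, leaving (4,3) = 4.
1 is placed in column 2, so (5,2) = 2.
Column 3 already has 4; hence (5,3) = 1.
Row 5 now contains 1; hence (5,4) = 5.
Column 6 now contains 5, leaving (5,6) = 4.
Column 3 already has 1, so (6,3) = 3.
3 is placed in row 6; hence (6,4) = 6.
6 is placed in row 6; hence (6,5) = 1.
Column 6 now contains 4; hence (1,6) = 1.
Cage b's pair has sum 3, leaving (2,4) = 1.
Column 5 now contains 1, so (2,5) = 2.
Column 6 now contains 4; hence (3,6) = 6.
Column 4 already has 5, leaving (4,4) = 3.
The two cells of cage e must have product 15, which forces (4,5) = 5.
Row 5 now contains 4, which forces (5,5) = 6.
Cage d needs sum 7, which forces (1,4) = 2.
2 is placed in column 5, leaving (1,5) = 4.
3 is placed in column 4, so (3,4) = 4.
Cage g needs sum 13, so (3,5) = 3.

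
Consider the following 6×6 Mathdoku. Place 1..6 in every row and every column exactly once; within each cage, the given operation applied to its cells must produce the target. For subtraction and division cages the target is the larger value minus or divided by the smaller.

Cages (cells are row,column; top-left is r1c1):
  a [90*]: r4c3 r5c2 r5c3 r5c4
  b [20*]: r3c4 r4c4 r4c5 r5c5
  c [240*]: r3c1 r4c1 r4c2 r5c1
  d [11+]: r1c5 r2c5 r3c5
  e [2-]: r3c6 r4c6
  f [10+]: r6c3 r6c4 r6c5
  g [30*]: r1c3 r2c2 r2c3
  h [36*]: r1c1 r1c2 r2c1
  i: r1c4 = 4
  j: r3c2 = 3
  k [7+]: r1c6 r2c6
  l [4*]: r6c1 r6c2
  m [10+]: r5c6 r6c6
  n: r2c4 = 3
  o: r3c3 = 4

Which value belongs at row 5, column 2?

I is a freebie, which forces r1c4 = 4.
N is a freebie, leaving r2c4 = 3.
Cage j is given, which forces r3c2 = 3.
Cage o is a single given cell, which forces r3c3 = 4.
The only place for 3 in row 5 is r5c3.
In row 6, 3 can only go at r6c5, so r6c5 = 3.
Cage d has sum 11, which forces r2c5 = 4.
In row 1, 3 can only go at r1c1, so r1c1 = 3.
In row 4, 3 can only go at r4c6, so r4c6 = 3.
Column 1 needs a 1, and only r6c1 is open for it.
1 is placed in row 6, which forces r6c2 = 4.
Row 6 now contains 4, which forces r6c6 = 6.
6 is placed in column 6, which forces r5c6 = 4.
The 4 cells of cage c must have product 240, which forces r4c1 = 4.
The only place for 2 in column 3 is r6c3.
Row 6 now contains 2; hence r6c4 = 5.
The only place for 6 in column 4 is r5c4.
Row 4 needs a 6, and only r4c2 is open for it.
Column 2 already has 6, which forces r1c2 = 2.
Row 1 now contains 2, so r1c6 = 5.
Cage h has product 36, which forces r2c1 = 6.
Column 6 now contains 5; hence r2c6 = 2.
Column 6 now contains 5, so r3c6 = 1.
The 3 cells of cage g must have product 30; hence r1c3 = 6.
Cage d needs sum 11; hence r1c5 = 1.
Row 3 already has 1, which forces r3c4 = 2.
The 3 cells of cage d must have sum 11, which forces r3c5 = 6.
Cage b needs product 20, leaving r4c4 = 1.
Row 3 now contains 2, leaving r3c1 = 5.
Row 4 already has 1, leaving r4c3 = 5.
Row 4 now contains 5; hence r4c5 = 2.
Cage c has product 240; hence r5c1 = 2.
The 4 cells of cage a must have product 90, which forces r5c2 = 1.
Column 5 already has 2, leaving r5c5 = 5.
1 is placed in column 2, which forces r2c2 = 5.
Column 3 already has 5, so r2c3 = 1.
Filled in: 3 2 6 4 1 5 / 6 5 1 3 4 2 / 5 3 4 2 6 1 / 4 6 5 1 2 3 / 2 1 3 6 5 4 / 1 4 2 5 3 6.

1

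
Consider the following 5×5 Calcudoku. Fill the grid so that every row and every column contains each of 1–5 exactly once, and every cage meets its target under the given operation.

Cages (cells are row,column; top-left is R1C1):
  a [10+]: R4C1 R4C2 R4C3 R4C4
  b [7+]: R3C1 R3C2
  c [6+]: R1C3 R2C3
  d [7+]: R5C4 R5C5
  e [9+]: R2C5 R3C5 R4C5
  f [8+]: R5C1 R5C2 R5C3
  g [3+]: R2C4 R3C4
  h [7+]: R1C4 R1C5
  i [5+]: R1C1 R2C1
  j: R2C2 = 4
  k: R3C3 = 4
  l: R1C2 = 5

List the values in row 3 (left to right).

L is a freebie, so R1C2 = 5.
Cage j is given, leaving R2C2 = 4.
K is a freebie, which forces R3C3 = 4.
Cage c's pair has sum 6, leaving R1C3 = 1.
Cage c's pair has sum 6; hence R2C3 = 5.
The two cells of cage b must have sum 7; hence R3C1 = 5.
Cage b needs two cells with sum 7, so R3C2 = 2.
2 is placed in row 3, so R3C4 = 1.
Row 3 already has 1, leaving R3C5 = 3.
Cage h's pair has sum 7, so R1C4 = 3.
3 is placed in column 5, which forces R1C5 = 4.
Column 4 now contains 1; hence R2C4 = 2.
Row 2 already has 2, so R2C5 = 1.
2 is placed in column 4; hence R4C4 = 4.
Column 5 now contains 4, leaving R4C5 = 5.
The 3 cells of cage f must have sum 8; hence R5C1 = 4.
The 3 cells of cage f must have sum 8, which forces R5C2 = 1.
The 3 cells of cage f must have sum 8, leaving R5C3 = 3.
2 is placed in column 4, leaving R5C4 = 5.
Column 5 already has 5, which forces R5C5 = 2.
4 is placed in row 1; hence R1C1 = 2.
Row 2 now contains 1; hence R2C1 = 3.
Cage a has sum 10, leaving R4C1 = 1.
1 is placed in column 2, leaving R4C2 = 3.
3 is placed in column 3; hence R4C3 = 2.
Filled in: 2 5 1 3 4 / 3 4 5 2 1 / 5 2 4 1 3 / 1 3 2 4 5 / 4 1 3 5 2.

5 2 4 1 3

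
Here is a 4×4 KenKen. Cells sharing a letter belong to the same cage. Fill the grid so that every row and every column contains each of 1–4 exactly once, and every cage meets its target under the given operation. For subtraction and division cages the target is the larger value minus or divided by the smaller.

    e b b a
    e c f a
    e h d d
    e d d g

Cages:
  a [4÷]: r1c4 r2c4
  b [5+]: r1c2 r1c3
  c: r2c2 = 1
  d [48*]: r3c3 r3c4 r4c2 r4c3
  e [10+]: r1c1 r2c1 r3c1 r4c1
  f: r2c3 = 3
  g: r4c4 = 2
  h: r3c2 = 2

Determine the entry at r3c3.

Cage c is a single given cell; hence r2c2 = 1.
F is a freebie; hence r2c3 = 3.
1 is placed in row 2, leaving r2c4 = 4.
Cage h is a single given cell, so r3c2 = 2.
G is a freebie, which forces r4c4 = 2.
Column 4 already has 4, leaving r1c4 = 1.
Row 2 already has 4; hence r2c1 = 2.
The 4 cells of cage d must have product 48, leaving r3c3 = 4.
Cage d needs product 48, which forces r3c4 = 3.
Cage d has product 48, leaving r4c2 = 4.
Cage d has product 48, which forces r4c3 = 1.
Cage e needs sum 10, leaving r1c1 = 4.
4 is placed in column 2, leaving r1c2 = 3.
Row 1 now contains 1, so r1c3 = 2.
Row 3 already has 3, so r3c1 = 1.
Row 4 now contains 1, which forces r4c1 = 3.
The full grid is 4 3 2 1 / 2 1 3 4 / 1 2 4 3 / 3 4 1 2.

4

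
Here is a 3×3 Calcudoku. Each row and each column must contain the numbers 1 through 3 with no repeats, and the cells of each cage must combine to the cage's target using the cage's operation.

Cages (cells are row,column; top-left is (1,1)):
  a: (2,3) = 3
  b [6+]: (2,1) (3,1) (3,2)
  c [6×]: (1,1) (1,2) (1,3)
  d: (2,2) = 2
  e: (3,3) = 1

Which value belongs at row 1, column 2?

1

Cage d is a single given cell, leaving (2,2) = 2.
Cage a is a single given cell, leaving (2,3) = 3.
Cage e is given; hence (3,3) = 1.
Column 3 now contains 1, leaving (1,3) = 2.
Row 2 now contains 3, which forces (2,1) = 1.
Cage b needs sum 6, so (3,1) = 2.
1 is placed in row 3; hence (3,2) = 3.
Column 1 already has 1; hence (1,1) = 3.
Column 2 already has 3, which forces (1,2) = 1.
Filled in: 3 1 2 / 1 2 3 / 2 3 1.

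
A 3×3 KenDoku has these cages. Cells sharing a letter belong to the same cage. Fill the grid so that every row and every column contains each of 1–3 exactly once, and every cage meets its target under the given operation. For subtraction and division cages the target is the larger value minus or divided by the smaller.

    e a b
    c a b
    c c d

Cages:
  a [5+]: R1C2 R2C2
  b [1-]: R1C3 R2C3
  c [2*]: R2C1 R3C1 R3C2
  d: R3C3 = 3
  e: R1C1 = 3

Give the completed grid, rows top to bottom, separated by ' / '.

E is a freebie; hence R1C1 = 3.
3 is placed in row 1, leaving R1C2 = 2.
Row 1 already has 2, leaving R1C3 = 1.
Cage c has product 2, so R2C1 = 1.
Column 2 already has 2; hence R2C2 = 3.
Row 2 already has 3, so R2C3 = 2.
The 3 cells of cage c must have product 2, so R3C1 = 2.
The 3 cells of cage c must have product 2, which forces R3C2 = 1.
Cage d is given, so R3C3 = 3.

3 2 1 / 1 3 2 / 2 1 3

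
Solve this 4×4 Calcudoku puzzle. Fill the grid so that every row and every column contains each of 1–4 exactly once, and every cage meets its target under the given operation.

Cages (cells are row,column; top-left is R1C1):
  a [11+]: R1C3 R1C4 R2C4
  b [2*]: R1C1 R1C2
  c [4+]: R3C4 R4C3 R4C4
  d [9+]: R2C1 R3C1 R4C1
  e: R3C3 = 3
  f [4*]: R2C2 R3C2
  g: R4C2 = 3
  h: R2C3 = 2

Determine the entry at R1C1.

1

The 3 cells of cage a must have sum 11; hence R1C3 = 4.
The 3 cells of cage a must have sum 11, which forces R1C4 = 3.
Cage h is a single given cell, so R2C3 = 2.
The 3 cells of cage a must have sum 11, so R2C4 = 4.
E is a freebie; hence R3C3 = 3.
Cage c has sum 4, leaving R3C4 = 1.
Cage g is given, leaving R4C2 = 3.
Cage c has sum 4; hence R4C3 = 1.
Cage c has sum 4, so R4C4 = 2.
Row 2 now contains 4, so R2C1 = 3.
Row 2 now contains 4, so R2C2 = 1.
The 3 cells of cage d must have sum 9; hence R3C1 = 2.
Row 3 already has 1; hence R3C2 = 4.
2 is placed in row 4; hence R4C1 = 4.
Column 1 now contains 2, so R1C1 = 1.
Column 2 already has 1; hence R1C2 = 2.
Filled in: 1 2 4 3 / 3 1 2 4 / 2 4 3 1 / 4 3 1 2.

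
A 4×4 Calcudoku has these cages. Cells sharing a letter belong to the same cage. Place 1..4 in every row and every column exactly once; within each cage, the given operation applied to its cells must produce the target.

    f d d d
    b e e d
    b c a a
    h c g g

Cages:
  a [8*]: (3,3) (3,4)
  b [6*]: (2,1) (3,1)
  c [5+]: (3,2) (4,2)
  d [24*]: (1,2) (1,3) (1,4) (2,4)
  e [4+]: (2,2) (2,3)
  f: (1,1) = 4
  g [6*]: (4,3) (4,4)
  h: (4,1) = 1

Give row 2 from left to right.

2 3 1 4

F is a freebie, which forces (1,1) = 4.
H is a freebie, which forces (4,1) = 1.
Cage d has product 24, which forces (2,4) = 4.
Column 4 now contains 4; hence (3,4) = 2.
2 is placed in column 4, which forces (4,4) = 3.
Column 4 now contains 3, which forces (1,4) = 1.
The two cells of cage b must have product 6; hence (2,1) = 2.
2 is placed in row 3, leaving (3,1) = 3.
Row 3 now contains 3, which forces (3,2) = 1.
2 is placed in row 3; hence (3,3) = 4.
3 is placed in row 4, which forces (4,3) = 2.
The 4 cells of cage d must have product 24, leaving (1,2) = 2.
Column 3 already has 2; hence (1,3) = 3.
1 is placed in column 2, leaving (2,2) = 3.
Cage e's pair has sum 4, which forces (2,3) = 1.
Row 4 already has 2, which forces (4,2) = 4.
Completed grid: 4 2 3 1 / 2 3 1 4 / 3 1 4 2 / 1 4 2 3.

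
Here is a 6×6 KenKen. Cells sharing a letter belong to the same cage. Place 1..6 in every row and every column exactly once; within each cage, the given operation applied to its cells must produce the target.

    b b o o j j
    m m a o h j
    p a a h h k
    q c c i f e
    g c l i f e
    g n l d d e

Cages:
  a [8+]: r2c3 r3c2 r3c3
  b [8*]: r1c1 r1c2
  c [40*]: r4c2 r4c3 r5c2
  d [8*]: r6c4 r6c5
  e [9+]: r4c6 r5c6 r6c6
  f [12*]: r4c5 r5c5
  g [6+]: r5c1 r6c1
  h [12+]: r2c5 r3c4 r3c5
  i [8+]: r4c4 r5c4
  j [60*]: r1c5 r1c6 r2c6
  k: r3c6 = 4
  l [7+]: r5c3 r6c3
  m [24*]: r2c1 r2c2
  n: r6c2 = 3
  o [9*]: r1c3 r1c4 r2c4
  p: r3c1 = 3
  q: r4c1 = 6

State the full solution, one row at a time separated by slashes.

Cage o needs product 9; hence r1c3 = 3.
Cage o needs product 9; hence r1c4 = 1.
Cage o needs product 9, leaving r2c4 = 3.
P is a freebie; hence r3c1 = 3.
Cage k is a single given cell, which forces r3c6 = 4.
Cage q is given, so r4c1 = 6.
N is a freebie; hence r6c2 = 3.
Column 1 already has 6, so r2c1 = 4.
Cage m's pair has product 24; hence r2c2 = 6.
Cage i's pair has sum 8; hence r4c4 = 2.
Cage i's pair has sum 8, so r5c4 = 6.
2 is placed in column 4, leaving r6c4 = 4.
Row 6 now contains 4, which forces r6c5 = 2.
4 is placed in column 1, which forces r1c1 = 2.
Cage b's pair has product 8, so r1c2 = 4.
The 3 cells of cage h must have sum 12; hence r2c5 = 1.
Column 4 already has 6, which forces r3c4 = 5.
Cage h has sum 12, leaving r3c5 = 6.
Column 2 already has 4, which forces r4c2 = 5.
Row 4 already has 5, which forces r4c3 = 4.
4 is placed in row 4, leaving r4c5 = 3.
Row 4 already has 3, which forces r4c6 = 1.
Cage c has product 40, so r5c2 = 2.
Row 5 now contains 2, which forces r5c3 = 1.
Column 5 already has 3, which forces r5c5 = 4.
Column 5 already has 6, leaving r1c5 = 5.
Cage j needs product 60; hence r1c6 = 6.
The 3 cells of cage a must have sum 8, which forces r2c3 = 5.
Cage j needs product 60, which forces r2c6 = 2.
Column 2 now contains 2, leaving r3c2 = 1.
Column 3 already has 1, so r3c3 = 2.
Row 5 already has 1, leaving r5c1 = 5.
The 3 cells of cage e must have sum 9, which forces r5c6 = 3.
The two cells of cage g must have sum 6, leaving r6c1 = 1.
The two cells of cage l must have sum 7, which forces r6c3 = 6.
Cage e has sum 9, leaving r6c6 = 5.

2 4 3 1 5 6 / 4 6 5 3 1 2 / 3 1 2 5 6 4 / 6 5 4 2 3 1 / 5 2 1 6 4 3 / 1 3 6 4 2 5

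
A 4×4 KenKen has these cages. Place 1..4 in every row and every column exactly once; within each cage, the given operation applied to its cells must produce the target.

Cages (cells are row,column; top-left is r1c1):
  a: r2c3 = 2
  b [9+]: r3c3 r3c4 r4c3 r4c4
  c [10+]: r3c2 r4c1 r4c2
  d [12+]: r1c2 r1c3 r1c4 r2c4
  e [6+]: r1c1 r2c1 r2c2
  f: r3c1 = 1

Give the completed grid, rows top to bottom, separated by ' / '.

Cage a is given; hence r2c3 = 2.
Cage f is given, which forces r3c1 = 1.
Cage e has sum 6, leaving r1c1 = 2.
The 3 cells of cage e must have sum 6, leaving r2c1 = 3.
The 3 cells of cage e must have sum 6; hence r2c2 = 1.
Row 2 now contains 3, which forces r2c4 = 4.
The 4 cells of cage b must have sum 9, leaving r3c3 = 3.
Cage b needs sum 9, so r3c4 = 2.
Column 1 already has 3; hence r4c1 = 4.
4 is placed in row 4, which forces r4c2 = 2.
Cage b has sum 9; hence r4c3 = 1.
Cage b needs sum 9, so r4c4 = 3.
Cage d needs sum 12, leaving r1c2 = 3.
1 is placed in column 3, leaving r1c3 = 4.
Column 4 now contains 3, leaving r1c4 = 1.
3 is placed in row 3, so r3c2 = 4.

2 3 4 1 / 3 1 2 4 / 1 4 3 2 / 4 2 1 3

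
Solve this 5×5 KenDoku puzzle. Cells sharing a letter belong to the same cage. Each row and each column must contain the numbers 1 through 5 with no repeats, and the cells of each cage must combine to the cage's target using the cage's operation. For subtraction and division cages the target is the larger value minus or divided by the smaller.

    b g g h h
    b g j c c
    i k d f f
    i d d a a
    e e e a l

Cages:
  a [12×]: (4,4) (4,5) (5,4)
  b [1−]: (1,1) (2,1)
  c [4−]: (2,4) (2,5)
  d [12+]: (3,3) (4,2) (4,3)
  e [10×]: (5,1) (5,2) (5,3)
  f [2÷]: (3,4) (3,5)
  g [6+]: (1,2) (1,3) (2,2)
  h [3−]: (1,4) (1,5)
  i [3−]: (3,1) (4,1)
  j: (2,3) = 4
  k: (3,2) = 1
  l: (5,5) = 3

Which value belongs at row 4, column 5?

1

J is a freebie; hence (2,3) = 4.
Cage k is given, so (3,2) = 1.
L is a freebie, leaving (5,5) = 3.
Cage g needs sum 6; hence (1,3) = 1.
The 3 cells of cage a must have product 12; hence (4,4) = 3.
Cage e needs product 10, leaving (5,1) = 1.
In row 1, 4 can only go at (1,1), so (1,1) = 4.
In row 1, 3 can only go at (1,2), so (1,2) = 3.
3 is placed in column 2, so (2,2) = 2.
Column 2 already has 2, which forces (5,2) = 5.
5 is placed in row 5, which forces (5,3) = 2.
2 is placed in row 5, leaving (5,4) = 4.
Cage d has sum 12, which forces (3,3) = 3.
Column 4 now contains 4, so (3,4) = 2.
The two cells of cage f must have quotient 2, so (3,5) = 4.
5 is placed in column 2, which forces (4,2) = 4.
Column 3 now contains 2; hence (4,3) = 5.
Cage a needs product 12, leaving (4,5) = 1.
Column 4 now contains 2, so (1,4) = 5.
Cage h's pair has difference 3, leaving (1,5) = 2.
Cage c needs two cells with difference 4, leaving (2,4) = 1.
Column 5 already has 1, which forces (2,5) = 5.
2 is placed in row 3, so (3,1) = 5.
Row 4 already has 5, leaving (4,1) = 2.
Row 2 now contains 5; hence (2,1) = 3.
Completed grid: 4 3 1 5 2 / 3 2 4 1 5 / 5 1 3 2 4 / 2 4 5 3 1 / 1 5 2 4 3.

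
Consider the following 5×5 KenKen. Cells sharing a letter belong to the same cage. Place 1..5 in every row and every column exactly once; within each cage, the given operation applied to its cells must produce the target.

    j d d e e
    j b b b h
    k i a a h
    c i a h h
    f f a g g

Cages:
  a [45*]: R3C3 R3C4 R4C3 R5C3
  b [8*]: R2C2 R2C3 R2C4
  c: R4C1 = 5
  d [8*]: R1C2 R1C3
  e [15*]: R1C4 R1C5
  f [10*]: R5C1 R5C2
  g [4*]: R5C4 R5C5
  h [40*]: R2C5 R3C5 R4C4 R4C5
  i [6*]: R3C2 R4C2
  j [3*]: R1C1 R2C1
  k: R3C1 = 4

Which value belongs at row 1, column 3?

2

K is a freebie, which forces R3C1 = 4.
The 4 cells of cage a must have product 45, which forces R3C4 = 3.
C is a freebie, so R4C1 = 5.
5 is placed in column 1, so R5C1 = 2.
Row 5 now contains 2, which forces R5C2 = 5.
3 is placed in column 4, which forces R1C4 = 5.
Cage e needs two cells with product 15, which forces R1C5 = 3.
Row 3 now contains 3, leaving R3C2 = 2.
Cage a needs product 45, leaving R3C3 = 5.
Row 3 already has 5, leaving R3C5 = 1.
Cage i's pair has product 6, leaving R4C2 = 3.
Row 4 now contains 3, leaving R4C3 = 1.
Column 3 already has 1, so R5C3 = 3.
Column 5 now contains 1, so R5C5 = 4.
Row 1 now contains 3, so R1C1 = 1.
2 is placed in column 2, leaving R1C2 = 4.
Cage d needs two cells with product 8, leaving R1C3 = 2.
The two cells of cage j must have product 3, which forces R2C1 = 3.
Column 2 already has 4, leaving R2C2 = 1.
Column 3 now contains 2, leaving R2C3 = 4.
4 is placed in row 2; hence R2C4 = 2.
Cage h has product 40, which forces R2C5 = 5.
The 4 cells of cage h must have product 40; hence R4C4 = 4.
4 is placed in column 5, leaving R4C5 = 2.
Row 5 already has 4; hence R5C4 = 1.
Filled in: 1 4 2 5 3 / 3 1 4 2 5 / 4 2 5 3 1 / 5 3 1 4 2 / 2 5 3 1 4.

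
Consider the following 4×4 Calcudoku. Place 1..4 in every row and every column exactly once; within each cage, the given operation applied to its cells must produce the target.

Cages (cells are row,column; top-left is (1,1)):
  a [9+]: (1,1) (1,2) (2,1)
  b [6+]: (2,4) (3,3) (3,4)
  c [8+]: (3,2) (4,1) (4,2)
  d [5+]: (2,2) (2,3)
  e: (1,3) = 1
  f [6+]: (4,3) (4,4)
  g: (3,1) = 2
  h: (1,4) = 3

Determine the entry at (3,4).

1

E is a freebie, so (1,3) = 1.
H is a freebie, leaving (1,4) = 3.
Cage g is a single given cell; hence (3,1) = 2.
Row 3 now contains 2; hence (3,3) = 3.
2 is placed in column 1, so (1,1) = 4.
Cage a has sum 9; hence (1,2) = 2.
The 3 cells of cage a must have sum 9, so (2,1) = 3.
Row 2 already has 3, so (2,2) = 1.
Cage b needs sum 6, leaving (2,4) = 2.
Column 2 already has 1, so (3,2) = 4.
Cage b has sum 6, so (3,4) = 1.
3 is placed in column 1, leaving (4,1) = 1.
Column 2 now contains 4; hence (4,2) = 3.
Column 4 now contains 2; hence (4,4) = 4.
Row 2 now contains 2, which forces (2,3) = 4.
4 is placed in row 4, which forces (4,3) = 2.
The full grid is 4 2 1 3 / 3 1 4 2 / 2 4 3 1 / 1 3 2 4.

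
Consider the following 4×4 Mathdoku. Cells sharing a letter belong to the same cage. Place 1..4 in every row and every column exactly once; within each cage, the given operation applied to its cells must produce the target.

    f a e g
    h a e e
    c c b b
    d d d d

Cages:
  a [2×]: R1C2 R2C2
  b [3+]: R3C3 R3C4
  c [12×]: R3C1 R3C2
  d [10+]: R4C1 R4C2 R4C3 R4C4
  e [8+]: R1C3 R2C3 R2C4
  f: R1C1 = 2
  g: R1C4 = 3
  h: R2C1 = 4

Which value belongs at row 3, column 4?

F is a freebie, so R1C1 = 2.
Row 1 already has 2; hence R1C2 = 1.
Cage g is given, so R1C4 = 3.
H is a freebie, leaving R2C1 = 4.
Column 2 already has 1, which forces R2C2 = 2.
2 is placed in row 2; hence R2C4 = 1.
4 is placed in column 1, leaving R3C1 = 3.
Row 3 now contains 3; hence R3C2 = 4.
1 is placed in column 4, so R3C4 = 2.
Column 1 now contains 3, so R4C1 = 1.
Column 2 now contains 4, so R4C2 = 3.
Column 4 already has 2; hence R4C4 = 4.
Row 1 now contains 3, leaving R1C3 = 4.
Row 2 now contains 1; hence R2C3 = 3.
Row 3 already has 2, which forces R3C3 = 1.
Row 4 now contains 4, so R4C3 = 2.
Filled in: 2 1 4 3 / 4 2 3 1 / 3 4 1 2 / 1 3 2 4.

2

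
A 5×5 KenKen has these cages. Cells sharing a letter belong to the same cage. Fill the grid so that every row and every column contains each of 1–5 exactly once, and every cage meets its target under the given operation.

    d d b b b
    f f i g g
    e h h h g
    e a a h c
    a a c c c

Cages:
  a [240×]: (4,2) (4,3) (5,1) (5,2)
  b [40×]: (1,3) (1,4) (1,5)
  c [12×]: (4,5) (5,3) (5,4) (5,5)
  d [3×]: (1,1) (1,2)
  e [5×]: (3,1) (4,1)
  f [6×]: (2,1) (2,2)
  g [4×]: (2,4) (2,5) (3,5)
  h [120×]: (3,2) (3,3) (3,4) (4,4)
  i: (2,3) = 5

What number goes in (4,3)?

3

I is a freebie, leaving (2,3) = 5.
The only place for 4 in row 2 is (2,5).
Cage g needs product 4; hence (2,4) = 1.
The 3 cells of cage g must have product 4, leaving (3,5) = 1.
Column 5 already has 1; hence (4,5) = 2.
Column 5 already has 1, leaving (5,5) = 3.
Column 5 already has 2; hence (1,5) = 5.
Row 3 now contains 1, which forces (3,1) = 5.
Cage e's pair has product 5, leaving (4,1) = 1.
Column 1 already has 5; hence (5,1) = 4.
4 is placed in row 5; hence (5,2) = 5.
The 4 cells of cage c must have product 12, which forces (5,3) = 1.
Cage c has product 12, so (5,4) = 2.
Column 1 already has 1, so (1,1) = 3.
The two cells of cage d must have product 3; hence (1,2) = 1.
Cage b has product 40, leaving (1,3) = 2.
2 is placed in column 4; hence (1,4) = 4.
Column 1 already has 3, so (2,1) = 2.
Row 2 already has 2; hence (2,2) = 3.
Column 4 already has 4, so (3,4) = 3.
Column 2 already has 3, which forces (4,2) = 4.
4 is placed in row 4, leaving (4,3) = 3.
Cage h needs product 120, which forces (4,4) = 5.
Column 2 now contains 4; hence (3,2) = 2.
3 is placed in row 3, which forces (3,3) = 4.
Completed grid: 3 1 2 4 5 / 2 3 5 1 4 / 5 2 4 3 1 / 1 4 3 5 2 / 4 5 1 2 3.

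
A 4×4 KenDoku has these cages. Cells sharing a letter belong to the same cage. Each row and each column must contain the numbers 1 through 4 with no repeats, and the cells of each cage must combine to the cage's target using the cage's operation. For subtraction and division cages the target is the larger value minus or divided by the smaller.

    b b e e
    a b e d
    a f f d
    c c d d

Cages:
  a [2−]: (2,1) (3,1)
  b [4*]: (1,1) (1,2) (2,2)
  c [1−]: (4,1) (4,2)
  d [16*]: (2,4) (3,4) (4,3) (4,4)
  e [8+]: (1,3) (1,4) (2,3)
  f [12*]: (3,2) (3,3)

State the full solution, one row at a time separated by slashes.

2 1 4 3 / 3 2 1 4 / 1 4 3 2 / 4 3 2 1

The 4 cells of cage d must have product 16, so (4,3) = 2.
The only place for 2 in row 1 is (1,1).
Cage b has product 4, which forces (1,2) = 1.
Cage b needs product 4, so (2,2) = 2.
The 3 cells of cage e must have sum 8, which forces (2,3) = 1.
Row 2 already has 1, so (2,4) = 4.
The 4 cells of cage d must have product 16, leaving (3,4) = 2.
4 is placed in column 4, which forces (4,4) = 1.
Cage e needs sum 8, leaving (1,3) = 4.
4 is placed in column 4, leaving (1,4) = 3.
Row 2 already has 1, so (2,1) = 3.
Cage a's pair has difference 2, so (3,1) = 1.
Column 3 already has 4, which forces (3,3) = 3.
Column 1 already has 3, which forces (4,1) = 4.
Row 4 already has 4; hence (4,2) = 3.
Row 3 now contains 3; hence (3,2) = 4.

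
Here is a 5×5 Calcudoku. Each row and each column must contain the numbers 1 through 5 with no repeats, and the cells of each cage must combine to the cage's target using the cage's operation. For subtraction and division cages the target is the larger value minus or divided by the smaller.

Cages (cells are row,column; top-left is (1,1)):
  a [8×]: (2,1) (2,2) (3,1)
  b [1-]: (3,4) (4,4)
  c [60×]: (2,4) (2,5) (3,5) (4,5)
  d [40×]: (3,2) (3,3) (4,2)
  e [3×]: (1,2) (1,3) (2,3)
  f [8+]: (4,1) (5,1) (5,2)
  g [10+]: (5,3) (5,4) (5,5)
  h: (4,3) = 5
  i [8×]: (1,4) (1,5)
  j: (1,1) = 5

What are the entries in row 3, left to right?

Cage j is given, so (1,1) = 5.
Cage e has product 3, which forces (1,2) = 1.
Cage e needs product 3, leaving (1,3) = 3.
The 3 cells of cage e must have product 3, which forces (2,3) = 1.
Cage h is given, so (4,3) = 5.
The 3 cells of cage a must have product 8, so (3,1) = 1.
Cage d needs product 40, so (3,2) = 5.
The only place for 3 in column 1 is (4,1).
Cage f needs sum 8, leaving (5,1) = 2.
Cage f has sum 8, so (5,2) = 3.
Row 5 now contains 2, which forces (5,3) = 4.
Column 1 already has 2, leaving (2,1) = 4.
The 3 cells of cage a must have product 8, which forces (2,2) = 2.
Column 3 already has 4, so (3,3) = 2.
2 is placed in row 3, leaving (3,4) = 3.
Row 3 already has 3, leaving (3,5) = 4.
The 3 cells of cage d must have product 40, which forces (4,2) = 4.
Cage i's pair has product 8, so (1,4) = 4.
4 is placed in column 5; hence (1,5) = 2.
Column 4 now contains 3, which forces (2,4) = 5.
Cage c needs product 60, which forces (2,5) = 3.
Cage b needs two cells with difference 1, so (4,4) = 2.
Cage c has product 60, so (4,5) = 1.
5 is placed in column 4; hence (5,4) = 1.
Column 5 now contains 1, which forces (5,5) = 5.
Filled in: 5 1 3 4 2 / 4 2 1 5 3 / 1 5 2 3 4 / 3 4 5 2 1 / 2 3 4 1 5.

1 5 2 3 4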